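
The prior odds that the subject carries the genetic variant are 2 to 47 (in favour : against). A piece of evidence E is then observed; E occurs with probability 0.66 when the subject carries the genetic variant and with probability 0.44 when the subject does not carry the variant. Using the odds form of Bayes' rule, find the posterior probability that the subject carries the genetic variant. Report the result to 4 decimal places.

Posterior probability ≈ 0.0600

Prior odds = 2/47 = 0.042553. In log-odds, ln(0.042553) = -3.1570.
Add log likelihood ratio: ln(1.5000) = 0.40547.
Posterior log-odds = -2.7515, so posterior odds = exp(-2.7515) = 0.063830. Converting, P(H|E) = 0.063830/1.0638 = 0.0600.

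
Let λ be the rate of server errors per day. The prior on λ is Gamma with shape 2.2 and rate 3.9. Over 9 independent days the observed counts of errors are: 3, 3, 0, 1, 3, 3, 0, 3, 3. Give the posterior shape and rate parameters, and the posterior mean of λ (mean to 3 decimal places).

Posterior: Gamma(shape=21.2, rate=12.9); mean ≈ 1.643

The Poisson likelihood adds the total count to the shape and the number of exposure periods to the rate. Here ∑xᵢ = 19 and n = 9, so shape 2.2→21.2 and rate 3.9→12.9.
Posterior mean = shape/rate = 21.2/12.9 = 1.643.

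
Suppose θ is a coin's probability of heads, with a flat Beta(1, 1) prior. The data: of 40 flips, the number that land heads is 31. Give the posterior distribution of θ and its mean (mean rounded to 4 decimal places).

Observing 31 successes and 9 failures updates Beta(1, 1) by adding the success and failure counts to the two shape parameters: α = 1+31 = 32, β = 1+9 = 10.
Posterior mean = α/(α+β) = 32/42 = 0.7619.

Posterior: Beta(32, 10); mean ≈ 0.7619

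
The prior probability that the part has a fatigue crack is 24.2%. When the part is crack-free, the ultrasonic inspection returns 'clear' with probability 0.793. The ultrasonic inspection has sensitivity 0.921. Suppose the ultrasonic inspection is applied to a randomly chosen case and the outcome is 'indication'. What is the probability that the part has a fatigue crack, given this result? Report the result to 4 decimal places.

Write H for 'the part has a fatigue crack'. Prior odds H:¬H = 0.242/0.758 = 0.31926. For the 'indication' outcome, the likelihood ratio is 0.921/0.207 = 4.4493.
Posterior odds = 0.31926 × 4.4493 = 1.4205, so P(H|E) = 1.4205/(1+1.4205) = 0.5869.

P(H | E) ≈ 0.5869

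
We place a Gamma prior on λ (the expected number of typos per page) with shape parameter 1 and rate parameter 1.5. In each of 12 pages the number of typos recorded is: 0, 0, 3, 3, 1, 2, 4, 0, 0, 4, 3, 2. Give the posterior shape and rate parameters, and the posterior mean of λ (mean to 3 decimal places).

Total count ∑xᵢ = 22 over n = 12 pages.
Gamma is conjugate to the Poisson likelihood: posterior is Gamma(shape = 1+22 = 23, rate = 1.5+12 = 13.5).
E[λ | data] = 23/13.5 = 1.704.

Posterior: Gamma(shape=23, rate=13.5); mean ≈ 1.704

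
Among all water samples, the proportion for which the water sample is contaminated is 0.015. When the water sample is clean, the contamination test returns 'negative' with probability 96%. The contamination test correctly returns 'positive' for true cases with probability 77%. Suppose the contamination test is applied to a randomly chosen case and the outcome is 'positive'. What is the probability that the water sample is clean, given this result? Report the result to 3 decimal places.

P(¬H | E) ≈ 0.773

Let H be the event that the water sample is contaminated. P(H) = 0.015, so P(¬H) = 0.985. With E the 'positive' result, P(E|H) = 0.77 and P(E|¬H) = 0.04.
P(E) = 0.77·0.015 + 0.04·0.985 = 0.011550 + 0.039400 = 0.050950.
By Bayes' theorem, P(H|E) = 0.011550 / 0.050950 = 0.227. Hence P(¬H|E) = 1 − 0.227 = 0.773.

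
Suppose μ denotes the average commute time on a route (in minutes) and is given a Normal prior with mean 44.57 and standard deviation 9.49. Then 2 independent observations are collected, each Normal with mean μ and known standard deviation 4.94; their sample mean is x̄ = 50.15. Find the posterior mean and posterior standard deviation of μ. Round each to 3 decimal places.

Prior precision 1/τ₀² = 1/9.49² = 0.0111037; data precision n/σ² = 2/4.94² = 0.0819551.
Posterior precision = 0.0111037 + 0.0819551 = 0.0930588, giving posterior SD = 1/√0.0930588 = 3.278.
Posterior mean = (0.0111037·44.57 + 0.0819551·50.15) / 0.0930588 = 49.484.

Posterior mean ≈ 49.484; posterior SD ≈ 3.278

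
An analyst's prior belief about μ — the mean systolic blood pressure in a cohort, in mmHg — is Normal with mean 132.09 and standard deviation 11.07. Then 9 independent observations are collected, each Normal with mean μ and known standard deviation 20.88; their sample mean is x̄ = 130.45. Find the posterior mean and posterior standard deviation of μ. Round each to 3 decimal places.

Posterior mean ≈ 130.915; posterior SD ≈ 5.892

Prior precision 1/τ₀² = 1/11.07² = 0.00816027; data precision n/σ² = 9/20.88² = 0.0206434.
Posterior precision = 0.00816027 + 0.0206434 = 0.0288037, giving posterior SD = 1/√0.0288037 = 5.892.
Posterior mean = (0.00816027·132.09 + 0.0206434·130.45) / 0.0288037 = 130.915.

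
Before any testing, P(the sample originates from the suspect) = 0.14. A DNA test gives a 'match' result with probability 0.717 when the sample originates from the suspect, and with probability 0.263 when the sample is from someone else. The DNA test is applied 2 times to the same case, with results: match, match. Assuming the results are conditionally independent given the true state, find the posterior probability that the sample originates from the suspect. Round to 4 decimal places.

Let H be the event that the sample originates from the suspect; start with P(H) = 0.14. P('match'|H) = 0.717, P('match'|¬H) = 0.263.
Update on result 1 ('match'): P(H) ← 0.717·0.1400 / (0.717·0.1400 + 0.263·0.8600) = 0.10038/0.32656 = 0.3074.
Update on result 2 ('match'): P(H) ← 0.717·0.3074 / (0.717·0.3074 + 0.263·0.6926) = 0.22040/0.40255 = 0.5475.

Posterior P(H) ≈ 0.5475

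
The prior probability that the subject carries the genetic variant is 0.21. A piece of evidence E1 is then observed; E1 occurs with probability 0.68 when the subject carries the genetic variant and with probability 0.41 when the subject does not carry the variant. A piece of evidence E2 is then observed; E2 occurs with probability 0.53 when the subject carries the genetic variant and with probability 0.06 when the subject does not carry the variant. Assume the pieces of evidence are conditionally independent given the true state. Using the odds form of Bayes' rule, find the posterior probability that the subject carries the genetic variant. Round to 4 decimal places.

Posterior probability ≈ 0.7957

Prior odds = 0.21/(1−0.21) = 0.26582. In log-odds, ln(0.26582) = -1.3249.
Add log likelihood ratios: ln(1.6585) + ln(8.8333) = 2.6845.
Posterior log-odds = 1.3595, so posterior odds = exp(1.3595) = 3.8944. Converting, P(H|E) = 3.8944/4.8944 = 0.7957.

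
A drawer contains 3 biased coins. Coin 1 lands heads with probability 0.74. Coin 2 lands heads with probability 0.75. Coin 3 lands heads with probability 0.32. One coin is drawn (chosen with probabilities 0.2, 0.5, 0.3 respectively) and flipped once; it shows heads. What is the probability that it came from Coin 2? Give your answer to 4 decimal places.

P(heads|C1) = 0.74; P(heads|C2) = 0.75; P(heads|C3) = 0.32.
Prior × likelihood for each source: 0.2·0.74=0.1480, 0.5·0.75=0.3750, 0.3·0.32=0.09600. Summing gives P(heads) = 0.61900.
P(Coin 2 | heads) = 0.3750 / 0.61900 = 0.6058.

Posterior probability ≈ 0.6058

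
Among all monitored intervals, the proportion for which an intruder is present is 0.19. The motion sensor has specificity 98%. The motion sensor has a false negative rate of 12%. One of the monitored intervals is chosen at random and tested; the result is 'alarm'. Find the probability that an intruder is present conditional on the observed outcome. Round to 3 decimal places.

Let H be the event that an intruder is present. P(H) = 0.19, so P(¬H) = 0.81. With E the 'alarm' result, P(E|H) = 0.88 and P(E|¬H) = 0.02.
P(E) = 0.88·0.19 + 0.02·0.81 = 0.16720 + 0.016200 = 0.18340.
By Bayes' theorem, P(H|E) = 0.16720 / 0.18340 = 0.912.

P(H | E) ≈ 0.912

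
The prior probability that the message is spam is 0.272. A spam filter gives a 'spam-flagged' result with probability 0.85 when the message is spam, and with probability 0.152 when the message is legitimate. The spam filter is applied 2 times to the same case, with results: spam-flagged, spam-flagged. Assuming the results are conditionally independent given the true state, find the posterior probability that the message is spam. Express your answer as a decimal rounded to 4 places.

Posterior P(H) ≈ 0.9212

With H the event that the message is spam, the joint likelihood of the observed sequence is P(data|H) = 0.85·0.85 = 0.72250 and P(data|¬H) = 0.152·0.152 = 0.023104.
Bayes: P(H|data) = 0.272·0.72250 / (0.272·0.72250 + 0.728·0.023104) = 0.19652/0.21334 = 0.9212.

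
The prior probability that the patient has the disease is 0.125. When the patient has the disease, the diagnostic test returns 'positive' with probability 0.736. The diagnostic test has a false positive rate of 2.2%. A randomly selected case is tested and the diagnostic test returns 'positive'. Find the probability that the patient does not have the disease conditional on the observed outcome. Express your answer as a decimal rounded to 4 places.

P(¬H | E) ≈ 0.1730

Write H for 'the patient has the disease'. Prior odds H:¬H = 0.125/0.875 = 0.14286. For the 'positive' outcome, the likelihood ratio is 0.736/0.022 = 33.455.
Posterior odds = 0.14286 × 33.455 = 4.7792, so P(H|E) = 4.7792/(1+4.7792) = 0.8270. Then P(¬H|E) = 1 − 0.8270 = 0.1730.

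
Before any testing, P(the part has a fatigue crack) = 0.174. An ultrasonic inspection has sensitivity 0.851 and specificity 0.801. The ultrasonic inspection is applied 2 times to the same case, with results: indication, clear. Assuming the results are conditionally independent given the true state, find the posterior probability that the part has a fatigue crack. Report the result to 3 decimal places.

Posterior P(H) ≈ 0.144

With H the event that the part has a fatigue crack, the joint likelihood of the observed sequence is P(data|H) = 0.851·0.149 = 0.12680 and P(data|¬H) = 0.199·0.801 = 0.15940.
Bayes: P(H|data) = 0.174·0.12680 / (0.174·0.12680 + 0.826·0.15940) = 0.022063/0.15373 = 0.1435.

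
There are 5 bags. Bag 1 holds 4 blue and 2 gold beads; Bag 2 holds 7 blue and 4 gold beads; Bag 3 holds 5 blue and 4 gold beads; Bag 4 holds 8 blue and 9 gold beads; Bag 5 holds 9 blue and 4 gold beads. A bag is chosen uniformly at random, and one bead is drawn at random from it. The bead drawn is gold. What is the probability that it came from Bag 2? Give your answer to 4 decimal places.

Posterior probability ≈ 0.1838

Tabulate prior·likelihood by source: [1] prior 0.2, lik 0.3333, product 0.06667; [2] prior 0.2, lik 0.3636, product 0.07273; [3] prior 0.2, lik 0.4444, product 0.08889; [4] prior 0.2, lik 0.5294, product 0.1059; [5] prior 0.2, lik 0.3077, product 0.06154.
Normalizing constant = 0.39570; the posterior for Bag 2 is its product over the sum, 0.07273/0.39570 = 0.1838.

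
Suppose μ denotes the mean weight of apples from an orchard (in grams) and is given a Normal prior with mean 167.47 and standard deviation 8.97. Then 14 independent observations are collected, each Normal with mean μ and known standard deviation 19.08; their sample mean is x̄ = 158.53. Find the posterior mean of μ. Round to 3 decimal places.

Posterior mean ≈ 160.714

With known σ, the Normal prior is conjugate. Weight on the data is w = (n/σ²)/(n/σ² + 1/τ₀²) = 0.0384566/(0.0384566+0.0124284) = 0.75576.
Posterior mean = w·x̄ + (1−w)·μ₀ = 0.75576·158.53 + 0.24424·167.47 = 160.714.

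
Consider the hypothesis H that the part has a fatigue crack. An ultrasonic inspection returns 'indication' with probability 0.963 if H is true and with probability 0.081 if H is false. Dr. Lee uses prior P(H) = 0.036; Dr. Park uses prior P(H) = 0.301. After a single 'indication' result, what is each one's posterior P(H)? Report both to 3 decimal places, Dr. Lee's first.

Dr. Lee: 0.307; Dr. Park: 0.837

P('+'|H) = 0.963, P('+'|¬H) = 0.081.
Dr. Lee: numerator 0.963·0.036 = 0.034668; evidence = 0.034668+0.081·0.964 = 0.11275; posterior = 0.307.
Dr. Park: numerator 0.963·0.301 = 0.28986; evidence = 0.28986+0.081·0.699 = 0.34648; posterior = 0.837.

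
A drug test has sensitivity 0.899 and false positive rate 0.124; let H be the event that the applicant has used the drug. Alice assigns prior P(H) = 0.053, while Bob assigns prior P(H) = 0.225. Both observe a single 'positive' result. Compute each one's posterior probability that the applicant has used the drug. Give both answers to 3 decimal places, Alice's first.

The likelihood ratio for a 'positive' result is 0.899/0.124 = 7.2500.
Alice: prior odds 0.053/0.947 = 0.055966; posterior odds 0.40576; posterior probability 0.289.
Bob: prior odds 0.225/0.775 = 0.29032; posterior odds 2.1048; posterior probability 0.678.

Alice: 0.289; Bob: 0.678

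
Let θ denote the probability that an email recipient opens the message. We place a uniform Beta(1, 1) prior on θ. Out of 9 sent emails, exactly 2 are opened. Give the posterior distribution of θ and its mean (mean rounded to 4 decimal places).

Posterior: Beta(3, 8); mean ≈ 0.2727

Observing 2 successes and 7 failures updates Beta(1, 1) by adding the success and failure counts to the two shape parameters: α = 1+2 = 3, β = 1+7 = 8.
Posterior mean = α/(α+β) = 3/11 = 0.2727.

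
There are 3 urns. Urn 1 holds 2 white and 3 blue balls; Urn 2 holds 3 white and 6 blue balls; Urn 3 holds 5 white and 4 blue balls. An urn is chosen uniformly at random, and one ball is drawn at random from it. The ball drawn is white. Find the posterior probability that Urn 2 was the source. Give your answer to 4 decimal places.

Tabulate prior·likelihood by source: [1] prior 0.333333, lik 0.4, product 0.1333; [2] prior 0.333333, lik 0.3333, product 0.1111; [3] prior 0.333333, lik 0.5556, product 0.1852.
Normalizing constant = 0.42963; the posterior for Urn 2 is its product over the sum, 0.1111/0.42963 = 0.2586.

Posterior probability ≈ 0.2586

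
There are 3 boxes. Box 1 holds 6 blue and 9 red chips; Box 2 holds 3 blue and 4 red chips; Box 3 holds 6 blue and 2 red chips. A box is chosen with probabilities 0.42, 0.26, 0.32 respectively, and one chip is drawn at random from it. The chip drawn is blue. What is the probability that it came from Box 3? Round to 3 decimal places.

P(blue|Box 1) = 0.4; P(blue|Box 2) = 0.4286; P(blue|Box 3) = 0.75.
Prior × likelihood for each source: 0.42·0.4=0.1680, 0.26·0.4286=0.1114, 0.32·0.75=0.2400. Summing gives P(blue) = 0.51943.
P(Box 3 | blue) = 0.2400 / 0.51943 = 0.462.

Posterior probability ≈ 0.462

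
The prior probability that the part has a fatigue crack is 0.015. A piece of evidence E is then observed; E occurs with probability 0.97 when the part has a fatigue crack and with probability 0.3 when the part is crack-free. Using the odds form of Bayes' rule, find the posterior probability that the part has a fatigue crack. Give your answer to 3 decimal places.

Posterior probability ≈ 0.047

Prior odds = 0.015/(1−0.015) = 0.015228. In log-odds, ln(0.015228) = -4.1846.
Add log likelihood ratio: ln(3.2333) = 1.1735.
Posterior log-odds = -3.0111, so posterior odds = exp(-3.0111) = 0.049239. Converting, P(H|E) = 0.049239/1.0492 = 0.047.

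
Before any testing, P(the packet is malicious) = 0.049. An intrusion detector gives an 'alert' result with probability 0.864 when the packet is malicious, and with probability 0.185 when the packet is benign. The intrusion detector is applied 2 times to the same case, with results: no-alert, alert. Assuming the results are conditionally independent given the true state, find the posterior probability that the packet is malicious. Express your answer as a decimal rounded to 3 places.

Posterior P(H) ≈ 0.039

With H the event that the packet is malicious, the joint likelihood of the observed sequence is P(data|H) = 0.136·0.864 = 0.11750 and P(data|¬H) = 0.815·0.185 = 0.15077.
Bayes: P(H|data) = 0.049·0.11750 / (0.049·0.11750 + 0.951·0.15077) = 0.0057577/0.14914 = 0.0386.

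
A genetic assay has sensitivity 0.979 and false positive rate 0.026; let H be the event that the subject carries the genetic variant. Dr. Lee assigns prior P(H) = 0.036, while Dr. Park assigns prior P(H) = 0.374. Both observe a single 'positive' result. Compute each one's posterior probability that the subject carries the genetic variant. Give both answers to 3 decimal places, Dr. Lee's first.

The likelihood ratio for a 'positive' result is 0.979/0.026 = 37.654.
Dr. Lee: prior odds 0.036/0.964 = 0.037344; posterior odds 1.4062; posterior probability 0.584.
Dr. Park: prior odds 0.374/0.626 = 0.59744; posterior odds 22.496; posterior probability 0.957.

Dr. Lee: 0.584; Dr. Park: 0.957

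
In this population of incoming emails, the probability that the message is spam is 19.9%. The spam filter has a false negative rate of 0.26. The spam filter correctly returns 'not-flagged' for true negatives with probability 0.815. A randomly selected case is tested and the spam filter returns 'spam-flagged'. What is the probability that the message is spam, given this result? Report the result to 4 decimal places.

P(H | E) ≈ 0.4984

Write H for 'the message is spam'. Prior odds H:¬H = 0.199/0.801 = 0.24844. For the 'spam-flagged' outcome, the likelihood ratio is 0.74/0.185 = 4.0000.
Posterior odds = 0.24844 × 4.0000 = 0.99376, so P(H|E) = 0.99376/(1+0.99376) = 0.4984.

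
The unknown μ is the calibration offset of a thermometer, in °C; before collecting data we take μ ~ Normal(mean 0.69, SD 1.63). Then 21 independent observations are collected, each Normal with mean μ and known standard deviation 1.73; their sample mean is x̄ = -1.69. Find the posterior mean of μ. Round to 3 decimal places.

Prior precision 1/τ₀² = 1/1.63² = 0.376378; data precision n/σ² = 21/1.73² = 7.01661.
Posterior precision = 0.376378 + 7.01661 = 7.39298.
Posterior mean = (0.376378·0.69 + 7.01661·-1.69) / 7.39298 = -1.569.

Posterior mean ≈ -1.569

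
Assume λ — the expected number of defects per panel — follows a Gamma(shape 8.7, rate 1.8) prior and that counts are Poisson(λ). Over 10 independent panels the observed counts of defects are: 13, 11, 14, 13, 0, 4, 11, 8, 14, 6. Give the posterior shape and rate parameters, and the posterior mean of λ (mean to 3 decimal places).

Posterior: Gamma(shape=102.7, rate=11.8); mean ≈ 8.703

The Poisson likelihood adds the total count to the shape and the number of exposure periods to the rate. Here ∑xᵢ = 94 and n = 10, so shape 8.7→102.7 and rate 1.8→11.8.
E[λ | data] = 102.7/11.8 = 8.703.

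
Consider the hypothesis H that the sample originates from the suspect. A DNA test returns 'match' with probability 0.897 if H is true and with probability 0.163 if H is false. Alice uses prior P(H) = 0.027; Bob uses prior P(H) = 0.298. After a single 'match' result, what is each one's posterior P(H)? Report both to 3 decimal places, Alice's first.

Alice: 0.132; Bob: 0.700

The likelihood ratio for a 'match' result is 0.897/0.163 = 5.5031.
Alice: prior odds 0.027/0.973 = 0.027749; posterior odds 0.15271; posterior probability 0.132.
Bob: prior odds 0.298/0.702 = 0.42450; posterior odds 2.3361; posterior probability 0.700.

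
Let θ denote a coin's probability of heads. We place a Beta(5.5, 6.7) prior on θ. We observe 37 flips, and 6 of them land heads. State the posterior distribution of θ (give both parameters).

Posterior: Beta(11.5, 37.7)

Observing 6 successes and 31 failures updates Beta(5.5, 6.7) by adding the success and failure counts to the two shape parameters: α = 5.5+6 = 11.5, β = 6.7+31 = 37.7.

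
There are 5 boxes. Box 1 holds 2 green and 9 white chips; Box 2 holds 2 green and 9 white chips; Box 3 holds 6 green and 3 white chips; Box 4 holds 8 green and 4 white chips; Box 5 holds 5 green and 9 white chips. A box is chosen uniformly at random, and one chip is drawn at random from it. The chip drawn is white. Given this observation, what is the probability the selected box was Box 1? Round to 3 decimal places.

Posterior probability ≈ 0.278

P(white|Box 1) = 0.8182; P(white|Box 2) = 0.8182; P(white|Box 3) = 0.3333; P(white|Box 4) = 0.3333; P(white|Box 5) = 0.6429.
Prior × likelihood for each source: 0.2·0.8182=0.1636, 0.2·0.8182=0.1636, 0.2·0.3333=0.06667, 0.2·0.3333=0.06667, 0.2·0.6429=0.1286. Summing gives P(white) = 0.58918.
P(Box 1 | white) = 0.1636 / 0.58918 = 0.278.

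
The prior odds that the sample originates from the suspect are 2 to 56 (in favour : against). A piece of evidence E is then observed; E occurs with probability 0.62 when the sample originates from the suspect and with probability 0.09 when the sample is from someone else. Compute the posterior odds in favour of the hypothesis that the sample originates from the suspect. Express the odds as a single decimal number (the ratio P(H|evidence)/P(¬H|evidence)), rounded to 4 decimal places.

Posterior odds ≈ 0.2460

Prior odds = 2/56 = 0.035714.
Likelihood ratio for E = 0.62/0.09 = 6.8889.
Posterior odds = prior odds × LR = 0.24603.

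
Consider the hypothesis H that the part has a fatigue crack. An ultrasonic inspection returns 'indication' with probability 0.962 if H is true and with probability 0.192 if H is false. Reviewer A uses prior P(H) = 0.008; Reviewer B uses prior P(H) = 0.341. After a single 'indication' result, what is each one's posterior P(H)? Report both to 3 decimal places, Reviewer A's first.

P('+'|H) = 0.962, P('+'|¬H) = 0.192.
Reviewer A: numerator 0.962·0.008 = 0.0076960; evidence = 0.0076960+0.192·0.992 = 0.19816; posterior = 0.039.
Reviewer B: numerator 0.962·0.341 = 0.32804; evidence = 0.32804+0.192·0.659 = 0.45457; posterior = 0.722.

Reviewer A: 0.039; Reviewer B: 0.722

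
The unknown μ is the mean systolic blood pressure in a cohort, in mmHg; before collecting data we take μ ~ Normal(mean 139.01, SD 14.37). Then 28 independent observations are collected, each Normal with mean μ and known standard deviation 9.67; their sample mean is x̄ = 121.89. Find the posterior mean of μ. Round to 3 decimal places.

Posterior mean ≈ 122.162

Prior precision 1/τ₀² = 1/14.37² = 0.00484269; data precision n/σ² = 28/9.67² = 0.299437.
Posterior precision = 0.00484269 + 0.299437 = 0.304279.
Posterior mean = (0.00484269·139.01 + 0.299437·121.89) / 0.304279 = 122.162.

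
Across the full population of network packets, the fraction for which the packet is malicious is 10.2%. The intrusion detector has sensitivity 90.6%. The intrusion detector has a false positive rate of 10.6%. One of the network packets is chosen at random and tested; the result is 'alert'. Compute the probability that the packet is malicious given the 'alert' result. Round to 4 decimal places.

Write H for 'the packet is malicious'. Prior odds H:¬H = 0.102/0.898 = 0.11359. For the 'alert' outcome, the likelihood ratio is 0.906/0.106 = 8.5472.
Posterior odds = 0.11359 × 8.5472 = 0.97084, so P(H|E) = 0.97084/(1+0.97084) = 0.4926.

P(H | E) ≈ 0.4926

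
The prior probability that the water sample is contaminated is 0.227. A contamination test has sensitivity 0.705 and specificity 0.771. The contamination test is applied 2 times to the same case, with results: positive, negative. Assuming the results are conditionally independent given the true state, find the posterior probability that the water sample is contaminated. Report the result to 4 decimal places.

With H the event that the water sample is contaminated, the joint likelihood of the observed sequence is P(data|H) = 0.705·0.295 = 0.20797 and P(data|¬H) = 0.229·0.771 = 0.17656.
Bayes: P(H|data) = 0.227·0.20797 / (0.227·0.20797 + 0.773·0.17656) = 0.047210/0.18369 = 0.2570.

Posterior P(H) ≈ 0.2570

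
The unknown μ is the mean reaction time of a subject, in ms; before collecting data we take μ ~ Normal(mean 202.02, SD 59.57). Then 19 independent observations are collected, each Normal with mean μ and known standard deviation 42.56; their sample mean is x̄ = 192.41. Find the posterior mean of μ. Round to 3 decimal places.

Prior precision 1/τ₀² = 1/59.57² = 0.00028180; data precision n/σ² = 19/42.56² = 0.0104894.
Posterior precision = 0.00028180 + 0.0104894 = 0.0107712.
Posterior mean = (0.00028180·202.02 + 0.0104894·192.41) / 0.0107712 = 192.661.

Posterior mean ≈ 192.661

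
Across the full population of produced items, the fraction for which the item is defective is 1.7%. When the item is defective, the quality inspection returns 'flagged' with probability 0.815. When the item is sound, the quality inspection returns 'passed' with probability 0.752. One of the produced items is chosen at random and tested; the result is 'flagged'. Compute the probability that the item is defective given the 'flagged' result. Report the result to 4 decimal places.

P(H | E) ≈ 0.0538

Write H for 'the item is defective'. Prior odds H:¬H = 0.017/0.983 = 0.017294. For the 'flagged' outcome, the likelihood ratio is 0.815/0.248 = 3.2863.
Posterior odds = 0.017294 × 3.2863 = 0.056833, so P(H|E) = 0.056833/(1+0.056833) = 0.0538.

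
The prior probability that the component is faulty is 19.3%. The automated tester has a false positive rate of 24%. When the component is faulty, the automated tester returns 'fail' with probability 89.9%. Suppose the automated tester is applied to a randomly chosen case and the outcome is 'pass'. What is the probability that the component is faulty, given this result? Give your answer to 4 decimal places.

P(H | E) ≈ 0.0308

Write H for 'the component is faulty'. Prior odds H:¬H = 0.193/0.807 = 0.23916. For the 'pass' outcome, the likelihood ratio is 0.101/0.76 = 0.13289.
Posterior odds = 0.23916 × 0.13289 = 0.031783, so P(H|E) = 0.031783/(1+0.031783) = 0.0308.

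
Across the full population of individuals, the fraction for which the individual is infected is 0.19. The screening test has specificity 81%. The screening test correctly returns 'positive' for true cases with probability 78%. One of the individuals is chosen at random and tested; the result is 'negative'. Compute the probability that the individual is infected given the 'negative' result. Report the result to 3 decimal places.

Write H for 'the individual is infected'. Prior odds H:¬H = 0.19/0.81 = 0.23457. For the 'negative' outcome, the likelihood ratio is 0.22/0.81 = 0.27160.
Posterior odds = 0.23457 × 0.27160 = 0.063710, so P(H|E) = 0.063710/(1+0.063710) = 0.060.

P(H | E) ≈ 0.060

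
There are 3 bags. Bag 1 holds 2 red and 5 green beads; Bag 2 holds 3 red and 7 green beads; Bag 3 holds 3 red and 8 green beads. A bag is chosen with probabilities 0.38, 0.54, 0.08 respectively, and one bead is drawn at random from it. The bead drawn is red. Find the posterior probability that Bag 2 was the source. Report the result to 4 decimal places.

Tabulate prior·likelihood by source: [1] prior 0.38, lik 0.2857, product 0.1086; [2] prior 0.54, lik 0.3, product 0.1620; [3] prior 0.08, lik 0.2727, product 0.02182.
Normalizing constant = 0.29239; the posterior for Bag 2 is its product over the sum, 0.1620/0.29239 = 0.5541.

Posterior probability ≈ 0.5541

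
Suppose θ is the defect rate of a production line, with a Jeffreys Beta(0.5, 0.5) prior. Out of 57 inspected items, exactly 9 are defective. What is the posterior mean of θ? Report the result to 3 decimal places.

Posterior mean ≈ 0.164

The binomial likelihood is conjugate to the Beta prior: with 9 successes and 48 failures, the posterior is Beta(0.5+9, 0.5+48) = Beta(9.5, 48.5).
Posterior mean = α/(α+β) = 9.5/58 = 0.164.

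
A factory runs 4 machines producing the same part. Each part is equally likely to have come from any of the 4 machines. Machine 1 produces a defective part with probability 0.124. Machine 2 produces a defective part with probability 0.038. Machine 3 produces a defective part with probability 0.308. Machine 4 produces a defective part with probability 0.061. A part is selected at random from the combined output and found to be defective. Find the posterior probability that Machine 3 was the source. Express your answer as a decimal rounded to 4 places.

Posterior probability ≈ 0.5800

P(defective|M1) = 0.124; P(defective|M2) = 0.038; P(defective|M3) = 0.308; P(defective|M4) = 0.061.
Prior × likelihood for each source: 0.25·0.124=0.03100, 0.25·0.038=0.009500, 0.25·0.308=0.07700, 0.25·0.061=0.01525. Summing gives P(defective) = 0.13275.
P(Machine 3 | defective) = 0.07700 / 0.13275 = 0.5800.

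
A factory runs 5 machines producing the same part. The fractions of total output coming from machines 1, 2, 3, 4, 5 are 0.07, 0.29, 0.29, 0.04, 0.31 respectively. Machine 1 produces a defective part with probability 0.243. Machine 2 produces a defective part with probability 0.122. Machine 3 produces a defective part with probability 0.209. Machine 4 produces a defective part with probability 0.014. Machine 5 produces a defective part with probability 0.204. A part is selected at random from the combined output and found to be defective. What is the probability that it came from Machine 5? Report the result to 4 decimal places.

Posterior probability ≈ 0.3577

P(defective|M1) = 0.243; P(defective|M2) = 0.122; P(defective|M3) = 0.209; P(defective|M4) = 0.014; P(defective|M5) = 0.204.
Prior × likelihood for each source: 0.07·0.243=0.01701, 0.29·0.122=0.03538, 0.29·0.209=0.06061, 0.04·0.014=0.0005600, 0.31·0.204=0.06324. Summing gives P(defective) = 0.17680.
P(Machine 5 | defective) = 0.06324 / 0.17680 = 0.3577.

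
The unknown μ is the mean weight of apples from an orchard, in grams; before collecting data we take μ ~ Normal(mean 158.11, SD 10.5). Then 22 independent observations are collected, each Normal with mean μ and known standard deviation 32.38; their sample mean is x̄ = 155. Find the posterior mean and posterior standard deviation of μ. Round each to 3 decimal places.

Prior precision 1/τ₀² = 1/10.5² = 0.00907029; data precision n/σ² = 22/32.38² = 0.0209831.
Posterior precision = 0.00907029 + 0.0209831 = 0.0300534, giving posterior SD = 1/√0.0300534 = 5.768.
Posterior mean = (0.00907029·158.11 + 0.0209831·155) / 0.0300534 = 155.939.

Posterior mean ≈ 155.939; posterior SD ≈ 5.768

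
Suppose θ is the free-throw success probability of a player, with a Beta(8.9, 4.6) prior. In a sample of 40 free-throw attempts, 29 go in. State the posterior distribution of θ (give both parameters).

Posterior: Beta(37.9, 15.6)

Observing 29 successes and 11 failures updates Beta(8.9, 4.6) by adding the success and failure counts to the two shape parameters: α = 8.9+29 = 37.9, β = 4.6+11 = 15.6.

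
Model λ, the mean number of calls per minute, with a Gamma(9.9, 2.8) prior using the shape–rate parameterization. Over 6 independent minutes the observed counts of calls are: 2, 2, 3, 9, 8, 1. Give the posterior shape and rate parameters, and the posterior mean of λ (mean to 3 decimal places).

Total count ∑xᵢ = 25 over n = 6 minutes.
Gamma is conjugate to the Poisson likelihood: posterior is Gamma(shape = 9.9+25 = 34.9, rate = 2.8+6 = 8.8).
Posterior mean = shape/rate = 34.9/8.8 = 3.966.

Posterior: Gamma(shape=34.9, rate=8.8); mean ≈ 3.966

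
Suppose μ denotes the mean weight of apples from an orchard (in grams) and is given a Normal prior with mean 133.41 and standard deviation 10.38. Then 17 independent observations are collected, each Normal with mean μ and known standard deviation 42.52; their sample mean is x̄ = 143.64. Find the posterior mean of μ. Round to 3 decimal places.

Posterior mean ≈ 138.558

With known σ, the Normal prior is conjugate. Weight on the data is w = (n/σ²)/(n/σ² + 1/τ₀²) = 0.00940291/(0.00940291+0.00928122) = 0.50326.
Posterior mean = w·x̄ + (1−w)·μ₀ = 0.50326·143.64 + 0.49674·133.41 = 138.558.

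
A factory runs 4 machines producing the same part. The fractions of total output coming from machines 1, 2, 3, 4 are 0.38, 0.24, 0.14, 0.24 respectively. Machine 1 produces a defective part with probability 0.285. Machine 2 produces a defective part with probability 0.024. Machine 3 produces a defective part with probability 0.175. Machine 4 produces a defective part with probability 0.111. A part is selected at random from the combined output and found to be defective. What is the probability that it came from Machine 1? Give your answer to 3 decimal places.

Posterior probability ≈ 0.656

Tabulate prior·likelihood by source: [1] prior 0.38, lik 0.285, product 0.1083; [2] prior 0.24, lik 0.024, product 0.005760; [3] prior 0.14, lik 0.175, product 0.02450; [4] prior 0.24, lik 0.111, product 0.02664.
Normalizing constant = 0.16520; the posterior for Machine 1 is its product over the sum, 0.1083/0.16520 = 0.656.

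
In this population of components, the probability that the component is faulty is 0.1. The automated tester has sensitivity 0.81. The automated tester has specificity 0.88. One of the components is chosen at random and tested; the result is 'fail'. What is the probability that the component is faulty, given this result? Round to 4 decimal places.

Write H for 'the component is faulty'. Prior odds H:¬H = 0.1/0.9 = 0.11111. For the 'fail' outcome, the likelihood ratio is 0.81/0.12 = 6.7500.
Posterior odds = 0.11111 × 6.7500 = 0.75000, so P(H|E) = 0.75000/(1+0.75000) = 0.4286.

P(H | E) ≈ 0.4286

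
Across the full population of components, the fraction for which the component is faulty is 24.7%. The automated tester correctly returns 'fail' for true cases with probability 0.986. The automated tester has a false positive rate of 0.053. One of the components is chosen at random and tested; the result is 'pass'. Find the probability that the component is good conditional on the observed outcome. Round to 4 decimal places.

Write H for 'the component is faulty'. Prior odds H:¬H = 0.247/0.753 = 0.32802. For the 'pass' outcome, the likelihood ratio is 0.014/0.947 = 0.014784.
Posterior odds = 0.32802 × 0.014784 = 0.0048493, so P(H|E) = 0.0048493/(1+0.0048493) = 0.0048. Then P(¬H|E) = 1 − 0.0048 = 0.9952.

P(¬H | E) ≈ 0.9952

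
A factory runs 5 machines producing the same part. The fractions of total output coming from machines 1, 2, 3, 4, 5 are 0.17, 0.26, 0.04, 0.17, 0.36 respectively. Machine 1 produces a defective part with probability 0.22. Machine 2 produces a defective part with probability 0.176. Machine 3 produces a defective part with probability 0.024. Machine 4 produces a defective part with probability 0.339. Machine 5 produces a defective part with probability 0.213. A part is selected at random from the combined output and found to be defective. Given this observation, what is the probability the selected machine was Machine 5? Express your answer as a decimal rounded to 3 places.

Tabulate prior·likelihood by source: [1] prior 0.17, lik 0.22, product 0.03740; [2] prior 0.26, lik 0.176, product 0.04576; [3] prior 0.04, lik 0.024, product 0.0009600; [4] prior 0.17, lik 0.339, product 0.05763; [5] prior 0.36, lik 0.213, product 0.07668.
Normalizing constant = 0.21843; the posterior for Machine 5 is its product over the sum, 0.07668/0.21843 = 0.351.

Posterior probability ≈ 0.351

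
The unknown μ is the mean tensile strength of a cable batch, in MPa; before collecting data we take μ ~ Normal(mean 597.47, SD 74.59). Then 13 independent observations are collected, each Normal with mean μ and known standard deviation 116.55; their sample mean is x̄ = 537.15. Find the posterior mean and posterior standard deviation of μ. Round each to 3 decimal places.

Posterior mean ≈ 546.687; posterior SD ≈ 29.660

With known σ, the Normal prior is conjugate. Weight on the data is w = (n/σ²)/(n/σ² + 1/τ₀²) = 0.00095702/(0.00095702+0.00017974) = 0.84189.
Posterior mean = w·x̄ + (1−w)·μ₀ = 0.84189·537.15 + 0.15811·597.47 = 546.687. Posterior variance = 1/(0.00095702+0.00017974) = 879.699, so SD = 29.660.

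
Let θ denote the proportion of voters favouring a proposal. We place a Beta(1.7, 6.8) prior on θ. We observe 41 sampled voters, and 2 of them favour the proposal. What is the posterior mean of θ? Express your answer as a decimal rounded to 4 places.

The binomial likelihood is conjugate to the Beta prior: with 2 successes and 39 failures, the posterior is Beta(1.7+2, 6.8+39) = Beta(3.7, 45.8).
E[θ | data] = 3.7/(3.7+45.8) = 0.0747.

Posterior mean ≈ 0.0747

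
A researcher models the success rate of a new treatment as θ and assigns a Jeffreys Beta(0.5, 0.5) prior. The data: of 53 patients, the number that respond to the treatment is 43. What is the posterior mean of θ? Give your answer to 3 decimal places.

The binomial likelihood is conjugate to the Beta prior: with 43 successes and 10 failures, the posterior is Beta(0.5+43, 0.5+10) = Beta(43.5, 10.5).
Posterior mean = α/(α+β) = 43.5/54 = 0.806.

Posterior mean ≈ 0.806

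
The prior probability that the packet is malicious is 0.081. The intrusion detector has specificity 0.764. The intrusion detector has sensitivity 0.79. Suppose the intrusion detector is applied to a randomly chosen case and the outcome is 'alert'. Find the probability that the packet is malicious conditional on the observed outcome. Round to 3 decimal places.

Let H be the event that the packet is malicious. P(H) = 0.081, so P(¬H) = 0.919. With E the 'alert' result, P(E|H) = 0.79 and P(E|¬H) = 0.236.
P(E) = 0.79·0.081 + 0.236·0.919 = 0.063990 + 0.21688 = 0.28087.
By Bayes' theorem, P(H|E) = 0.063990 / 0.28087 = 0.228.

P(H | E) ≈ 0.228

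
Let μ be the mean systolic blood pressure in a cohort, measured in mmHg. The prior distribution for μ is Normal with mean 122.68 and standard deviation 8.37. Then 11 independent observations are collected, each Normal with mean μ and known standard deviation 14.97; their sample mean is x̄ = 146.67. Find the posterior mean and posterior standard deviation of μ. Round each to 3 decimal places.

Posterior mean ≈ 141.265; posterior SD ≈ 3.973

Prior precision 1/τ₀² = 1/8.37² = 0.0142741; data precision n/σ² = 11/14.97² = 0.0490850.
Posterior precision = 0.0142741 + 0.0490850 = 0.0633591, giving posterior SD = 1/√0.0633591 = 3.973.
Posterior mean = (0.0142741·122.68 + 0.0490850·146.67) / 0.0633591 = 141.265.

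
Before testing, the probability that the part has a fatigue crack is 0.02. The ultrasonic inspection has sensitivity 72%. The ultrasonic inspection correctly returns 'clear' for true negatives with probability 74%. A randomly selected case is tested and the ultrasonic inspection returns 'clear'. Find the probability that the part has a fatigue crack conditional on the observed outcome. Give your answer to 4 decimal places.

P(H | E) ≈ 0.0077

Let H be the event that the part has a fatigue crack. P(H) = 0.02, so P(¬H) = 0.98. With E the 'clear' result, P(E|H) = 0.28 and P(E|¬H) = 0.74.
P(E) = 0.28·0.02 + 0.74·0.98 = 0.0056000 + 0.72520 = 0.73080.
By Bayes' theorem, P(H|E) = 0.0056000 / 0.73080 = 0.0077.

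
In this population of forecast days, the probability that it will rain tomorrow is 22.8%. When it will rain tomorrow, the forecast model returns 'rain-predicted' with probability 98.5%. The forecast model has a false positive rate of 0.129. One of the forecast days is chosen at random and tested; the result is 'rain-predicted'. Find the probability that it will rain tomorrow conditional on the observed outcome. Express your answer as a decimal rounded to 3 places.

P(H | E) ≈ 0.693

Let H be the event that it will rain tomorrow. P(H) = 0.228, so P(¬H) = 0.772. With E the 'rain-predicted' result, P(E|H) = 0.985 and P(E|¬H) = 0.129.
P(E) = 0.985·0.228 + 0.129·0.772 = 0.22458 + 0.099588 = 0.32417.
By Bayes' theorem, P(H|E) = 0.22458 / 0.32417 = 0.693.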